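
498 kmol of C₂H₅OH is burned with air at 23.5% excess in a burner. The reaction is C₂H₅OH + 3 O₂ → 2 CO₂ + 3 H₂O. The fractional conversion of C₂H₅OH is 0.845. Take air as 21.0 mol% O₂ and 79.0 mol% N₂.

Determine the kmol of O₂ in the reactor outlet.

583 kmol

Stoichiometric O₂ = 3 × 498 = 1494 kmol; O₂ fed = 1494 × 1.235 = 1845 kmol.
N₂ fed = 1845 × 79/21 = 6941 kmol.
Fuel reacted = 0.845 × 498 → ξ = 420.8 kmol.
Outlet (n = n₀ + ν ξ):
  C₂H₅OH: 498 − 1(420.8) = 77.19
  O₂: 1845 − 3(420.8) = 582.7
  N₂: 6941 (inert)
  CO₂: 0 + 2(420.8) = 841.6
  H₂O: 0 + 3(420.8) = 1262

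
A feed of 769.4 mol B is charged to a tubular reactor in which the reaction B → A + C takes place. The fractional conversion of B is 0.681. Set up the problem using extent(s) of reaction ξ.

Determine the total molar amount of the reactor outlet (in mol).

1290 mol

B reacted = 0.681 × 769.4 = 524 mol; ν_B = −1, so ξ = 524/1 = 524 mol.
Outlet amounts (n = n₀ + ν ξ):
  B: 769.4 − 1(524) = 245.4
  A: 0 + 1(524) = 524
  C: 0 + 1(524) = 524
Total out = 245.4 + 524 + 524 = 1293 mol.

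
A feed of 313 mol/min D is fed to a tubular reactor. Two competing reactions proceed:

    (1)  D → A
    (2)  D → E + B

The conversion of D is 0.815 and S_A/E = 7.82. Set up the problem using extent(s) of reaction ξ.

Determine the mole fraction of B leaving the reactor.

Conversion of D: D consumed = 0.815 × 313 = 255.1 mol/min = 1ξ₁ + 1ξ₂.
Selectivity: 1ξ₁ / (1ξ₂) = 7.82 → ξ₁ = 7.82 ξ₂.
Substitute: (1·7.82 + 1) ξ₂ = 255.1 → ξ₂ = 28.92 mol/min, ξ₁ = 226.2 mol/min.
Outlet amounts (n = n₀ + Σ ν·ξ):
  D: 313 − 1(226.2) − 1(28.92) = 57.91
  A: 0 + 1(226.2) = 226.2
  E: 0 + 1(28.92) = 28.92
  B: 0 + 1(28.92) = 28.92
Total out = 341.9 mol/min; y_B = 28.92 / 341.9 = 0.08459.

0.0846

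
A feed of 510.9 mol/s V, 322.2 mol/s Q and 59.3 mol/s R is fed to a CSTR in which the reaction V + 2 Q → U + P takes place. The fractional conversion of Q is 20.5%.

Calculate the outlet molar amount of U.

33 mol/s

Q reacted = 0.205 × 322.2 = 66.05 mol/s; ν_Q = −2, so ξ = 66.05/2 = 33.03 mol/s.
Outlet amounts (n = n₀ + ν ξ):
  V: 510.9 − 1(33.03) = 477.9
  Q: 322.2 − 2(33.03) = 256.1
  U: 0 + 1(33.03) = 33.03
  P: 0 + 1(33.03) = 33.03
  R: 59.3 (inert)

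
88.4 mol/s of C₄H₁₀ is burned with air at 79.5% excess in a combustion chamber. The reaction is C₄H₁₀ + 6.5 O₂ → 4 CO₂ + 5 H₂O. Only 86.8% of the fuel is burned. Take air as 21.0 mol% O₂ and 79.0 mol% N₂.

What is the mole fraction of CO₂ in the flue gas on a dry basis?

Stoichiometric O₂ = 6.5 × 88.4 = 574.6 mol/s; O₂ fed = 574.6 × 1.795 = 1031 mol/s.
N₂ fed = 1031 × 79/21 = 3880 mol/s.
Fuel reacted = 0.868 × 88.4 → ξ = 76.73 mol/s.
Outlet (n = n₀ + ν ξ):
  C₄H₁₀: 88.4 − 1(76.73) = 11.67
  O₂: 1031 − 6.5(76.73) = 532.7
  N₂: 3880 (inert)
  CO₂: 0 + 4(76.73) = 306.9
  H₂O: 0 + 5(76.73) = 383.7
Dry total = 4731 mol/s; y_CO₂ (dry) = 306.9 / 4731 = 0.06487.

0.0649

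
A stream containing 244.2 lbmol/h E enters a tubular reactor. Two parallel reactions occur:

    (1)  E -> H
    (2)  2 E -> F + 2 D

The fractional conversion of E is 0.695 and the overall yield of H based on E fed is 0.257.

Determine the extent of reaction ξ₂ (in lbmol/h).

ξ₂ = 53.5 lbmol/h

Yield of H: 1ξ₁ / 244.2 = 0.257 → ξ₁ = 62.76 lbmol/h.
Conversion of E: 1ξ₁ + 2ξ₂ = 0.695 × 244.2 = 169.7 → ξ₂ = 53.48 lbmol/h.
Outlet amounts (n = n₀ + Σ ν·ξ):
  E: 244.2 − 1(62.76) − 2(53.48) = 74.48
  H: 0 + 1(62.76) = 62.76
  F: 0 + 1(53.48) = 53.48
  D: 0 + 2(53.48) = 107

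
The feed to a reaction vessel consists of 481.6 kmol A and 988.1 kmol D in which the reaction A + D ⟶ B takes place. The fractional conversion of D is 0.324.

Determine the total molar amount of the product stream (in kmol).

1150 kmol

D reacted = 0.324 × 988.1 = 320.1 kmol; ν_D = −1, so ξ = 320.1/1 = 320.1 kmol.
Outlet amounts (n = n₀ + ν ξ):
  A: 481.6 − 1(320.1) = 161.5
  D: 988.1 − 1(320.1) = 668
  B: 0 + 1(320.1) = 320.1
Total out = 161.5 + 668 + 320.1 = 1150 kmol.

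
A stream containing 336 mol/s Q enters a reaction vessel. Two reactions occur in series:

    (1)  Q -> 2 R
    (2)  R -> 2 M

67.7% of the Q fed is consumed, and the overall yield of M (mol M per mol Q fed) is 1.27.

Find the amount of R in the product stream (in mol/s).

242 mol/s

Conversion of Q: Q consumed = 1ξ₁ = 0.677 × 336 → ξ₁ = 227.5 mol/s.
Yield of M: 2ξ₂ / 336 = 1.27 → ξ₂ = 213.4 mol/s.
Outlet amounts (n = n₀ + Σ ν·ξ):
  Q: 336 − 1(227.5) = 108.5
  R: 0 + 2(227.5) − 1(213.4) = 241.6
  M: 0 + 2(213.4) = 426.7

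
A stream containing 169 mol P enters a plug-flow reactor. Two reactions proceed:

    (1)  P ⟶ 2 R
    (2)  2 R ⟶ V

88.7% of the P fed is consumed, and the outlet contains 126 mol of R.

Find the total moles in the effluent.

Conversion of P: P consumed = 1ξ₁ = 0.887 × 169 → ξ₁ = 149.9 mol.
R balance: n_R = 0 + 2ξ₁ − 2ξ₂ = 126 → ξ₂ = (2·149.9 − 126)/2 = 86.9 mol.
Outlet amounts (n = n₀ + Σ ν·ξ):
  P: 169 − 1(149.9) = 19.1
  R: 0 + 2(149.9) − 2(86.9) = 126
  V: 0 + 1(86.9) = 86.9
Total out = 19.1 + 126 + 86.9 = 232 mol.

232 mol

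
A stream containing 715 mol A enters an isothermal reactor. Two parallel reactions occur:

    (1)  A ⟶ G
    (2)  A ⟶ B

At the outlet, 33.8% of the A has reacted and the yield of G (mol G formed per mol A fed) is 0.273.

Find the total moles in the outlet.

715 mol

Yield of G: 1ξ₁ / 715 = 0.273 → ξ₁ = 195.2 mol.
Conversion of A: 1ξ₁ + 1ξ₂ = 0.338 × 715 = 241.7 → ξ₂ = 46.47 mol.
Outlet amounts (n = n₀ + Σ ν·ξ):
  A: 715 − 1(195.2) − 1(46.47) = 473.3
  G: 0 + 1(195.2) = 195.2
  B: 0 + 1(46.47) = 46.47
Total out = 473.3 + 195.2 + 46.47 = 715 mol.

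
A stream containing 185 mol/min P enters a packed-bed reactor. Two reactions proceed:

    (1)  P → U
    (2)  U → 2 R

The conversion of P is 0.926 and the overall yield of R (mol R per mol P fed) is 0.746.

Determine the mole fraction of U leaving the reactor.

0.403

Conversion of P: P consumed = 1ξ₁ = 0.926 × 185 → ξ₁ = 171.3 mol/min.
Yield of R: 2ξ₂ / 185 = 0.746 → ξ₂ = 69 mol/min.
Outlet amounts (n = n₀ + Σ ν·ξ):
  P: 185 − 1(171.3) = 13.69
  U: 0 + 1(171.3) − 1(69) = 102.3
  R: 0 + 2(69) = 138
Total out = 254 mol/min; y_U = 102.3 / 254 = 0.4028.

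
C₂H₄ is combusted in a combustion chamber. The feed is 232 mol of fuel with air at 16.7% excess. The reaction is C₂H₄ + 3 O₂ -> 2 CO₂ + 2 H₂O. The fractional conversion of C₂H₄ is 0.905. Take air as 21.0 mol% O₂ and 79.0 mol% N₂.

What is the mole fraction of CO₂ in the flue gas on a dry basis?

0.114

Stoichiometric O₂ = 3 × 232 = 696 mol; O₂ fed = 696 × 1.167 = 812.2 mol.
N₂ fed = 812.2 × 79/21 = 3056 mol.
Fuel reacted = 0.905 × 232 → ξ = 210 mol.
Outlet (n = n₀ + ν ξ):
  C₂H₄: 232 − 1(210) = 22.04
  O₂: 812.2 − 3(210) = 182.4
  N₂: 3056 (inert)
  CO₂: 0 + 2(210) = 419.9
  H₂O: 0 + 2(210) = 419.9
Dry total = 3680 mol; y_CO₂ (dry) = 419.9 / 3680 = 0.1141.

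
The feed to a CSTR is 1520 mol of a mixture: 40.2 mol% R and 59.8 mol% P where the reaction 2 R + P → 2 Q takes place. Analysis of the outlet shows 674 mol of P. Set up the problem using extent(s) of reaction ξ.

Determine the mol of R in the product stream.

141 mol

For P: n = n₀ − 1ξ → 674 = 909 − 1ξ, giving ξ = 235 mol.
Outlet amounts (n = n₀ + ν ξ):
  R: 611 − 2(235) = 141.1
  P: 909 − 1(235) = 674
  Q: 0 + 2(235) = 469.9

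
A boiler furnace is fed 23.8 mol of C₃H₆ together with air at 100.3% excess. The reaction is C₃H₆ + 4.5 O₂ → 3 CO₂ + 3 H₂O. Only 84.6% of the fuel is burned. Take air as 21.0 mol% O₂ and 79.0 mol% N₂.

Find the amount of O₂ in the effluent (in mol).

124 mol

Stoichiometric O₂ = 4.5 × 23.8 = 107.1 mol; O₂ fed = 107.1 × 2.003 = 214.5 mol.
N₂ fed = 214.5 × 79/21 = 807 mol.
Fuel reacted = 0.846 × 23.8 → ξ = 20.13 mol.
Outlet (n = n₀ + ν ξ):
  C₃H₆: 23.8 − 1(20.13) = 3.665
  O₂: 214.5 − 4.5(20.13) = 123.9
  N₂: 807 (inert)
  CO₂: 0 + 3(20.13) = 60.4
  H₂O: 0 + 3(20.13) = 60.4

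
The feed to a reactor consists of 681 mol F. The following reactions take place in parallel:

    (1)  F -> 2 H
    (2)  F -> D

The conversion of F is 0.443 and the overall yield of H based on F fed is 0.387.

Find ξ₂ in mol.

ξ₂ = 170 mol

Yield of H: 2ξ₁ / 681 = 0.387 → ξ₁ = 131.8 mol.
Conversion of F: 1ξ₁ + 1ξ₂ = 0.443 × 681 = 301.7 → ξ₂ = 169.9 mol.
Outlet amounts (n = n₀ + Σ ν·ξ):
  F: 681 − 1(131.8) − 1(169.9) = 379.3
  H: 0 + 2(131.8) = 263.5
  D: 0 + 1(169.9) = 169.9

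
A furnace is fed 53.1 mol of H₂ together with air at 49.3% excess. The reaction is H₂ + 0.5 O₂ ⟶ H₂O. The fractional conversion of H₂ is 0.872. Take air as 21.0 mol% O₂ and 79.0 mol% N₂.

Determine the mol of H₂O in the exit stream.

Stoichiometric O₂ = 0.5 × 53.1 = 26.55 mol; O₂ fed = 26.55 × 1.493 = 39.64 mol.
N₂ fed = 39.64 × 79/21 = 149.1 mol.
Fuel reacted = 0.872 × 53.1 → ξ = 46.3 mol.
Outlet (n = n₀ + ν ξ):
  H₂: 53.1 − 1(46.3) = 6.797
  O₂: 39.64 − 0.5(46.3) = 16.49
  N₂: 149.1 (inert)
  H₂O: 0 + 1(46.3) = 46.3

46.3 mol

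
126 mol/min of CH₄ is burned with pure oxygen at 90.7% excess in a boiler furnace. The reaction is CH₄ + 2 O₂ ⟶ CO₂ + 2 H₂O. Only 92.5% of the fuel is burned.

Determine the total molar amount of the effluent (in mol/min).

Stoichiometric O₂ = 2 × 126 = 252 mol/min; O₂ fed = 252 × 1.907 = 480.6 mol/min.
Fuel reacted = 0.925 × 126 → ξ = 116.6 mol/min.
Outlet (n = n₀ + ν ξ):
  CH₄: 126 − 1(116.6) = 9.45
  O₂: 480.6 − 2(116.6) = 247.5
  CO₂: 0 + 1(116.6) = 116.6
  H₂O: 0 + 2(116.6) = 233.1
Total out = 9.45 + 247.5 + 116.6 + 233.1 = 606.6 mol/min.

607 mol/min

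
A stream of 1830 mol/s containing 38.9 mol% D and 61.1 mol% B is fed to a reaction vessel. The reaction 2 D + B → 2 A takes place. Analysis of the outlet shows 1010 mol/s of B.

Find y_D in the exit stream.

For B: n = n₀ − 1ξ → 1010 = 1118 − 1ξ, giving ξ = 108.1 mol/s.
Outlet amounts (n = n₀ + ν ξ):
  D: 711.9 − 2(108.1) = 495.6
  B: 1118 − 1(108.1) = 1010
  A: 0 + 2(108.1) = 216.3
Total out = 1722 mol/s; y_D = 495.6 / 1722 = 0.2878.

0.288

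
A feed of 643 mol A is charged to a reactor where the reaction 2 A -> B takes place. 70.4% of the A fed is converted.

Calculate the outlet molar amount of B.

A reacted = 0.704 × 643 = 452.7 mol; ν_A = −2, so ξ = 452.7/2 = 226.3 mol.
Outlet amounts (n = n₀ + ν ξ):
  A: 643 − 2(226.3) = 190.3
  B: 0 + 1(226.3) = 226.3

226 mol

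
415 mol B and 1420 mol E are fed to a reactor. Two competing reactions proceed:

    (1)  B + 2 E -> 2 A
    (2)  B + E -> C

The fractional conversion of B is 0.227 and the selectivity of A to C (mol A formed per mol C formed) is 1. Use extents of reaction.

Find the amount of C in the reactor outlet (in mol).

62.8 mol

Conversion of B: B consumed = 0.227 × 415 = 94.2 mol = 1ξ₁ + 1ξ₂.
Selectivity: 2ξ₁ / (1ξ₂) = 1 → ξ₁ = 0.5 ξ₂.
Substitute: (1·0.5 + 1) ξ₂ = 94.2 → ξ₂ = 62.8 mol, ξ₁ = 31.4 mol.
Outlet amounts (n = n₀ + Σ ν·ξ):
  B: 415 − 1(31.4) − 1(62.8) = 320.8
  E: 1420 − 2(31.4) − 1(62.8) = 1294
  A: 0 + 2(31.4) = 62.8
  C: 0 + 1(62.8) = 62.8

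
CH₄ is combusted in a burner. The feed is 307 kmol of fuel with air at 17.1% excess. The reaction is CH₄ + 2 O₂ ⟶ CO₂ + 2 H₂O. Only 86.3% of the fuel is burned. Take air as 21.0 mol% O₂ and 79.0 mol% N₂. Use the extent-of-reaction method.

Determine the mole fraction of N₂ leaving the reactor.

Stoichiometric O₂ = 2 × 307 = 614 kmol; O₂ fed = 614 × 1.171 = 719 kmol.
N₂ fed = 719 × 79/21 = 2705 kmol.
Fuel reacted = 0.863 × 307 → ξ = 264.9 kmol.
Outlet (n = n₀ + ν ξ):
  CH₄: 307 − 1(264.9) = 42.06
  O₂: 719 − 2(264.9) = 189.1
  N₂: 2705 (inert)
  CO₂: 0 + 1(264.9) = 264.9
  H₂O: 0 + 2(264.9) = 529.9
Total out = 3731 kmol; y_N₂ = 2705 / 3731 = 0.725.

0.725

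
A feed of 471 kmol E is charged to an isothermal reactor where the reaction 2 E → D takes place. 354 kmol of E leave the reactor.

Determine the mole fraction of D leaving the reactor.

For E: n = n₀ − 2ξ → 354 = 471 − 2ξ, giving ξ = 58.5 kmol.
Outlet amounts (n = n₀ + ν ξ):
  E: 471 − 2(58.5) = 354
  D: 0 + 1(58.5) = 58.5
Total out = 412.5 kmol; y_D = 58.5 / 412.5 = 0.1418.

0.142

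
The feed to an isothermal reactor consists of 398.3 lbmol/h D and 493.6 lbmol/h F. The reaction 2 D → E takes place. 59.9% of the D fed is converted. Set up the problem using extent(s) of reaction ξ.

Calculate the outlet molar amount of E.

D reacted = 0.599 × 398.3 = 238.6 lbmol/h; ν_D = −2, so ξ = 238.6/2 = 119.3 lbmol/h.
Outlet amounts (n = n₀ + ν ξ):
  D: 398.3 − 2(119.3) = 159.7
  E: 0 + 1(119.3) = 119.3
  F: 493.6 (inert)

119 lbmol/h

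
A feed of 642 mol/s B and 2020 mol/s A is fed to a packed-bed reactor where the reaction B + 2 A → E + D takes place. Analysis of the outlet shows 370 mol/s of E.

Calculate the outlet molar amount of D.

370 mol/s

For E: n = n₀ + 1ξ → 370 = 0 + 1ξ, giving ξ = 370 mol/s.
Outlet amounts (n = n₀ + ν ξ):
  B: 642 − 1(370) = 272
  A: 2020 − 2(370) = 1280
  E: 0 + 1(370) = 370
  D: 0 + 1(370) = 370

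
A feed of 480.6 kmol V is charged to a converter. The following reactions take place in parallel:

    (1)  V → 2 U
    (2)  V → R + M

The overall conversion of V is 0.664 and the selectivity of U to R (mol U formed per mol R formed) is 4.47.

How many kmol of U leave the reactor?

Conversion of V: V consumed = 0.664 × 480.6 = 319.1 kmol = 1ξ₁ + 1ξ₂.
Selectivity: 2ξ₁ / (1ξ₂) = 4.47 → ξ₁ = 2.235 ξ₂.
Substitute: (1·2.235 + 1) ξ₂ = 319.1 → ξ₂ = 98.65 kmol, ξ₁ = 220.5 kmol.
Outlet amounts (n = n₀ + Σ ν·ξ):
  V: 480.6 − 1(220.5) − 1(98.65) = 161.5
  U: 0 + 2(220.5) = 440.9
  R: 0 + 1(98.65) = 98.65
  M: 0 + 1(98.65) = 98.65

441 kmol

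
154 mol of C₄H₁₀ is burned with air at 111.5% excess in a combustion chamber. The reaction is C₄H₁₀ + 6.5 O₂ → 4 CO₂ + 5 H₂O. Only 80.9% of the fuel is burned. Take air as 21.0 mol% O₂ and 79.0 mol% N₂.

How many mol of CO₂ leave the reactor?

498 mol

Stoichiometric O₂ = 6.5 × 154 = 1001 mol; O₂ fed = 1001 × 2.115 = 2117 mol.
N₂ fed = 2117 × 79/21 = 7964 mol.
Fuel reacted = 0.809 × 154 → ξ = 124.6 mol.
Outlet (n = n₀ + ν ξ):
  C₄H₁₀: 154 − 1(124.6) = 29.41
  O₂: 2117 − 6.5(124.6) = 1307
  N₂: 7964 (inert)
  CO₂: 0 + 4(124.6) = 498.3
  H₂O: 0 + 5(124.6) = 622.9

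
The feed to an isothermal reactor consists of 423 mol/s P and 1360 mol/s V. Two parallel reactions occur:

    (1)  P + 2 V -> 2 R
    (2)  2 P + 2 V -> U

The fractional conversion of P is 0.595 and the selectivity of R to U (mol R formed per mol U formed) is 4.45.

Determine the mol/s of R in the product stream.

Conversion of P: P consumed = 0.595 × 423 = 251.7 mol/s = 1ξ₁ + 2ξ₂.
Selectivity: 2ξ₁ / (1ξ₂) = 4.45 → ξ₁ = 2.225 ξ₂.
Substitute: (1·2.225 + 2) ξ₂ = 251.7 → ξ₂ = 59.57 mol/s, ξ₁ = 132.5 mol/s.
Outlet amounts (n = n₀ + Σ ν·ξ):
  P: 423 − 1(132.5) − 2(59.57) = 171.3
  V: 1360 − 2(132.5) − 2(59.57) = 975.8
  R: 0 + 2(132.5) = 265.1
  U: 0 + 1(59.57) = 59.57

265 mol/s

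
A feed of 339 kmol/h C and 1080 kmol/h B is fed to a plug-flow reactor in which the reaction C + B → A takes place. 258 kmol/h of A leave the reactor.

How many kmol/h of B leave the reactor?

For A: n = n₀ + 1ξ → 258 = 0 + 1ξ, giving ξ = 258 kmol/h.
Outlet amounts (n = n₀ + ν ξ):
  C: 339 − 1(258) = 81
  B: 1080 − 1(258) = 822
  A: 0 + 1(258) = 258

822 kmol/h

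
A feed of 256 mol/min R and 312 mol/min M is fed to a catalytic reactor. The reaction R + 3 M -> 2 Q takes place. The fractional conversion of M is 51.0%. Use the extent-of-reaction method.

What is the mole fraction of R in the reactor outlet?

0.439

M reacted = 0.51 × 312 = 159.1 mol/min; ν_M = −3, so ξ = 159.1/3 = 53.04 mol/min.
Outlet amounts (n = n₀ + ν ξ):
  R: 256 − 1(53.04) = 203
  M: 312 − 3(53.04) = 152.9
  Q: 0 + 2(53.04) = 106.1
Total out = 461.9 mol/min; y_R = 203 / 461.9 = 0.4394.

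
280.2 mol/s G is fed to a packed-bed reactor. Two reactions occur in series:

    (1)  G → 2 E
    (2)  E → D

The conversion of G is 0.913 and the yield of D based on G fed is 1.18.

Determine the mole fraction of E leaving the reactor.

0.338

Conversion of G: G consumed = 1ξ₁ = 0.913 × 280.2 → ξ₁ = 255.8 mol/s.
Yield of D: 1ξ₂ / 280.2 = 1.18 → ξ₂ = 330.6 mol/s.
Outlet amounts (n = n₀ + Σ ν·ξ):
  G: 280.2 − 1(255.8) = 24.38
  E: 0 + 2(255.8) − 1(330.6) = 181
  D: 0 + 1(330.6) = 330.6
Total out = 536 mol/s; y_E = 181 / 536 = 0.3377.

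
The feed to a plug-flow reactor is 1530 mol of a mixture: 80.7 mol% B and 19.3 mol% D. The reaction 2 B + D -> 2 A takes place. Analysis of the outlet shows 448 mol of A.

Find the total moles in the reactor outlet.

For A: n = n₀ + 2ξ → 448 = 0 + 2ξ, giving ξ = 224 mol.
Outlet amounts (n = n₀ + ν ξ):
  B: 1235 − 2(224) = 786.7
  D: 295.3 − 1(224) = 71.29
  A: 0 + 2(224) = 448
Total out = 786.7 + 71.29 + 448 = 1306 mol.

1310 mol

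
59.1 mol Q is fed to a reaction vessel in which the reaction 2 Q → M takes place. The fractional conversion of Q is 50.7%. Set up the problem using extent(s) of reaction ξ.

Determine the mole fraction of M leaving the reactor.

0.34

Q reacted = 0.507 × 59.1 = 29.96 mol; ν_Q = −2, so ξ = 29.96/2 = 14.98 mol.
Outlet amounts (n = n₀ + ν ξ):
  Q: 59.1 − 2(14.98) = 29.14
  M: 0 + 1(14.98) = 14.98
Total out = 44.12 mol; y_M = 14.98 / 44.12 = 0.3396.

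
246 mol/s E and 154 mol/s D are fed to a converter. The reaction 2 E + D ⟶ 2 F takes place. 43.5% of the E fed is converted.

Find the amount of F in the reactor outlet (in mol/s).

E reacted = 0.435 × 246 = 107 mol/s; ν_E = −2, so ξ = 107/2 = 53.51 mol/s.
Outlet amounts (n = n₀ + ν ξ):
  E: 246 − 2(53.51) = 139
  D: 154 − 1(53.51) = 100.5
  F: 0 + 2(53.51) = 107

107 mol/s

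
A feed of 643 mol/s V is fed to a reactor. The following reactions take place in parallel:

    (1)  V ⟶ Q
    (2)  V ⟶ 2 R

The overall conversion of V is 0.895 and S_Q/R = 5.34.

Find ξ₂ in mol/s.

Conversion of V: V consumed = 0.895 × 643 = 575.5 mol/s = 1ξ₁ + 1ξ₂.
Selectivity: 1ξ₁ / (2ξ₂) = 5.34 → ξ₁ = 10.68 ξ₂.
Substitute: (1·10.68 + 1) ξ₂ = 575.5 → ξ₂ = 49.27 mol/s, ξ₁ = 526.2 mol/s.
Outlet amounts (n = n₀ + Σ ν·ξ):
  V: 643 − 1(526.2) − 1(49.27) = 67.51
  Q: 0 + 1(526.2) = 526.2
  R: 0 + 2(49.27) = 98.54

ξ₂ = 49.3 mol/s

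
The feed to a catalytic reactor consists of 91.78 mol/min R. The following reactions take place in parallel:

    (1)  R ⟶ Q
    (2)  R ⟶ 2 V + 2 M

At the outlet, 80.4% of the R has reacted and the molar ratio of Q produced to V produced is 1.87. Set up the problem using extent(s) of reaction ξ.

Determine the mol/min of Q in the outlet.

Conversion of R: R consumed = 0.804 × 91.78 = 73.79 mol/min = 1ξ₁ + 1ξ₂.
Selectivity: 1ξ₁ / (2ξ₂) = 1.87 → ξ₁ = 3.74 ξ₂.
Substitute: (1·3.74 + 1) ξ₂ = 73.79 → ξ₂ = 15.57 mol/min, ξ₁ = 58.22 mol/min.
Outlet amounts (n = n₀ + Σ ν·ξ):
  R: 91.78 − 1(58.22) − 1(15.57) = 17.99
  Q: 0 + 1(58.22) = 58.22
  V: 0 + 2(15.57) = 31.14
  M: 0 + 2(15.57) = 31.14

58.2 mol/min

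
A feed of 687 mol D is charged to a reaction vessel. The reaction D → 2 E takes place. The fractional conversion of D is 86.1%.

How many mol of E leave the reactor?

1180 mol

D reacted = 0.861 × 687 = 591.5 mol; ν_D = −1, so ξ = 591.5/1 = 591.5 mol.
Outlet amounts (n = n₀ + ν ξ):
  D: 687 − 1(591.5) = 95.49
  E: 0 + 2(591.5) = 1183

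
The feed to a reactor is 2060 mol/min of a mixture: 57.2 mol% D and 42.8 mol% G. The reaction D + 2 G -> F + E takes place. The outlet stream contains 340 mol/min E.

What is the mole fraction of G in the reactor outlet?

For E: n = n₀ + 1ξ → 340 = 0 + 1ξ, giving ξ = 340 mol/min.
Outlet amounts (n = n₀ + ν ξ):
  D: 1178 − 1(340) = 838.3
  G: 881.7 − 2(340) = 201.7
  F: 0 + 1(340) = 340
  E: 0 + 1(340) = 340
Total out = 1720 mol/min; y_G = 201.7 / 1720 = 0.1173.

0.117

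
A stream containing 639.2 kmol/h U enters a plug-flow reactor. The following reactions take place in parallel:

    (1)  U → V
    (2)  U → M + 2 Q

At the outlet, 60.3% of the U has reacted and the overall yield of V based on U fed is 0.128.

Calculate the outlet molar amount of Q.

Yield of V: 1ξ₁ / 639.2 = 0.128 → ξ₁ = 81.82 kmol/h.
Conversion of U: 1ξ₁ + 1ξ₂ = 0.603 × 639.2 = 385.4 → ξ₂ = 303.6 kmol/h.
Outlet amounts (n = n₀ + Σ ν·ξ):
  U: 639.2 − 1(81.82) − 1(303.6) = 253.8
  V: 0 + 1(81.82) = 81.82
  M: 0 + 1(303.6) = 303.6
  Q: 0 + 2(303.6) = 607.2

607 kmol/h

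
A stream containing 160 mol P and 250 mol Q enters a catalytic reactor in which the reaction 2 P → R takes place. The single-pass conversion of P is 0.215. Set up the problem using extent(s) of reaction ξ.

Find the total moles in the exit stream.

P reacted = 0.215 × 160 = 34.4 mol; ν_P = −2, so ξ = 34.4/2 = 17.2 mol.
Outlet amounts (n = n₀ + ν ξ):
  P: 160 − 2(17.2) = 125.6
  R: 0 + 1(17.2) = 17.2
  Q: 250 (inert)
Total out = 125.6 + 17.2 + 250 = 392.8 mol.

393 mol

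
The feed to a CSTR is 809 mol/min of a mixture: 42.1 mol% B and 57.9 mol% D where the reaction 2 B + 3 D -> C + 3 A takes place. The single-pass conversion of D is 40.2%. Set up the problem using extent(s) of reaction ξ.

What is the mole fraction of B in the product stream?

0.288

D reacted = 0.402 × 468.4 = 188.3 mol/min; ν_D = −3, so ξ = 188.3/3 = 62.77 mol/min.
Outlet amounts (n = n₀ + ν ξ):
  B: 340.6 − 2(62.77) = 215.1
  D: 468.4 − 3(62.77) = 280.1
  C: 0 + 1(62.77) = 62.77
  A: 0 + 3(62.77) = 188.3
Total out = 746.2 mol/min; y_B = 215.1 / 746.2 = 0.2882.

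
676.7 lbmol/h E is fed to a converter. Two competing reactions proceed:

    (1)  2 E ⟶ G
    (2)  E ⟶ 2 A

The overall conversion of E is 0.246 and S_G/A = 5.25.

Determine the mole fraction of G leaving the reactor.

Conversion of E: E consumed = 0.246 × 676.7 = 166.5 lbmol/h = 2ξ₁ + 1ξ₂.
Selectivity: 1ξ₁ / (2ξ₂) = 5.25 → ξ₁ = 10.5 ξ₂.
Substitute: (2·10.5 + 1) ξ₂ = 166.5 → ξ₂ = 7.567 lbmol/h, ξ₁ = 79.45 lbmol/h.
Outlet amounts (n = n₀ + Σ ν·ξ):
  E: 676.7 − 2(79.45) − 1(7.567) = 510.2
  G: 0 + 1(79.45) = 79.45
  A: 0 + 2(7.567) = 15.13
Total out = 604.8 lbmol/h; y_G = 79.45 / 604.8 = 0.1314.

0.131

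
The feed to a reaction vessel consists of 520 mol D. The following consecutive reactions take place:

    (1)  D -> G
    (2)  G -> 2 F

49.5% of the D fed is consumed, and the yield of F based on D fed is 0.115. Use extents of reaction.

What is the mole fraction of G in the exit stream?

Conversion of D: D consumed = 1ξ₁ = 0.495 × 520 → ξ₁ = 257.4 mol.
Yield of F: 2ξ₂ / 520 = 0.115 → ξ₂ = 29.9 mol.
Outlet amounts (n = n₀ + Σ ν·ξ):
  D: 520 − 1(257.4) = 262.6
  G: 0 + 1(257.4) − 1(29.9) = 227.5
  F: 0 + 2(29.9) = 59.8
Total out = 549.9 mol; y_G = 227.5 / 549.9 = 0.4137.

0.414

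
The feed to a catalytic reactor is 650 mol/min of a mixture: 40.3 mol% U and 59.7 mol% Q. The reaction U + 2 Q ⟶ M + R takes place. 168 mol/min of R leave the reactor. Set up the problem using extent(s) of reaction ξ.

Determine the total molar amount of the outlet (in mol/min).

482 mol/min

For R: n = n₀ + 1ξ → 168 = 0 + 1ξ, giving ξ = 168 mol/min.
Outlet amounts (n = n₀ + ν ξ):
  U: 261.9 − 1(168) = 93.95
  Q: 388.1 − 2(168) = 52.05
  M: 0 + 1(168) = 168
  R: 0 + 1(168) = 168
Total out = 93.95 + 52.05 + 168 + 168 = 482 mol/min.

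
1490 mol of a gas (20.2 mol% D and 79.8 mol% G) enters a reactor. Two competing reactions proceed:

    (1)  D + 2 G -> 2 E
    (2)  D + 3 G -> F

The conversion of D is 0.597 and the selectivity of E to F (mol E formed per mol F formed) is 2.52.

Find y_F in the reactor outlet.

0.0691

Conversion of D: D consumed = 0.597 × 301 = 179.7 mol = 1ξ₁ + 1ξ₂.
Selectivity: 2ξ₁ / (1ξ₂) = 2.52 → ξ₁ = 1.26 ξ₂.
Substitute: (1·1.26 + 1) ξ₂ = 179.7 → ξ₂ = 79.51 mol, ξ₁ = 100.2 mol.
Outlet amounts (n = n₀ + Σ ν·ξ):
  D: 301 − 1(100.2) − 1(79.51) = 121.3
  G: 1189 − 2(100.2) − 3(79.51) = 750.1
  E: 0 + 2(100.2) = 200.4
  F: 0 + 1(79.51) = 79.51
Total out = 1151 mol; y_F = 79.51 / 1151 = 0.06906.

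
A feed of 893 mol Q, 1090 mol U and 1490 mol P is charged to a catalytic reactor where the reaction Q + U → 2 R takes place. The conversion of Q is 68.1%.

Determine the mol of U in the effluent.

Q reacted = 0.681 × 893 = 608.1 mol; ν_Q = −1, so ξ = 608.1/1 = 608.1 mol.
Outlet amounts (n = n₀ + ν ξ):
  Q: 893 − 1(608.1) = 284.9
  U: 1090 − 1(608.1) = 481.9
  R: 0 + 2(608.1) = 1216
  P: 1490 (inert)

482 mol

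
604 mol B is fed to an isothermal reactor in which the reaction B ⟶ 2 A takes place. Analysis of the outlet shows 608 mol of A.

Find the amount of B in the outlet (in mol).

300 mol

For A: n = n₀ + 2ξ → 608 = 0 + 2ξ, giving ξ = 304 mol.
Outlet amounts (n = n₀ + ν ξ):
  B: 604 − 1(304) = 300
  A: 0 + 2(304) = 608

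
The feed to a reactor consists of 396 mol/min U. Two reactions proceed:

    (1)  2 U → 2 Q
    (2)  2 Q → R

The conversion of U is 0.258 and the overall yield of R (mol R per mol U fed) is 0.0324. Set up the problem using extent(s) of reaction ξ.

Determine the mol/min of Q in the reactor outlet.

Conversion of U: U consumed = 2ξ₁ = 0.258 × 396 → ξ₁ = 51.08 mol/min.
Yield of R: 1ξ₂ / 396 = 0.0324 → ξ₂ = 12.83 mol/min.
Outlet amounts (n = n₀ + Σ ν·ξ):
  U: 396 − 2(51.08) = 293.8
  Q: 0 + 2(51.08) − 2(12.83) = 76.51
  R: 0 + 1(12.83) = 12.83

76.5 mol/min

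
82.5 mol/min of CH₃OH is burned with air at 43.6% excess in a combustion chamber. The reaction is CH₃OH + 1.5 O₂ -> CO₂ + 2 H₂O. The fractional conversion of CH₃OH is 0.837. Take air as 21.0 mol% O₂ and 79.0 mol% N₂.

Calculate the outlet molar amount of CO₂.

Stoichiometric O₂ = 1.5 × 82.5 = 123.8 mol/min; O₂ fed = 123.8 × 1.436 = 177.7 mol/min.
N₂ fed = 177.7 × 79/21 = 668.5 mol/min.
Fuel reacted = 0.837 × 82.5 → ξ = 69.05 mol/min.
Outlet (n = n₀ + ν ξ):
  CH₃OH: 82.5 − 1(69.05) = 13.45
  O₂: 177.7 − 1.5(69.05) = 74.13
  N₂: 668.5 (inert)
  CO₂: 0 + 1(69.05) = 69.05
  H₂O: 0 + 2(69.05) = 138.1

69.1 mol/min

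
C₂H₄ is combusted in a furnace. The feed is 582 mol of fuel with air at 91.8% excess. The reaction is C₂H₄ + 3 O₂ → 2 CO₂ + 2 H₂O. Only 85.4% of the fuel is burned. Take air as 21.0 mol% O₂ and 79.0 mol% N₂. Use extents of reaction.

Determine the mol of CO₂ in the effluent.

Stoichiometric O₂ = 3 × 582 = 1746 mol; O₂ fed = 1746 × 1.918 = 3349 mol.
N₂ fed = 3349 × 79/21 = 12600 mol.
Fuel reacted = 0.854 × 582 → ξ = 497 mol.
Outlet (n = n₀ + ν ξ):
  C₂H₄: 582 − 1(497) = 84.97
  O₂: 3349 − 3(497) = 1858
  N₂: 12600 (inert)
  CO₂: 0 + 2(497) = 994.1
  H₂O: 0 + 2(497) = 994.1

994 mol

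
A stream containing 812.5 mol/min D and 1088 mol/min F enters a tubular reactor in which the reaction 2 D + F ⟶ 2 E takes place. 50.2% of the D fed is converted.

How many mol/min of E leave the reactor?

408 mol/min

D reacted = 0.502 × 812.5 = 407.9 mol/min; ν_D = −2, so ξ = 407.9/2 = 203.9 mol/min.
Outlet amounts (n = n₀ + ν ξ):
  D: 812.5 − 2(203.9) = 404.6
  F: 1088 − 1(203.9) = 884.1
  E: 0 + 2(203.9) = 407.9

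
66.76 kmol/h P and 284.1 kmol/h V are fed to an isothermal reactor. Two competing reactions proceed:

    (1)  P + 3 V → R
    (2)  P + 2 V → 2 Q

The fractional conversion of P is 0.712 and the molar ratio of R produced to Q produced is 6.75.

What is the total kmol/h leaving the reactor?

215 kmol/h

Conversion of P: P consumed = 0.712 × 66.76 = 47.53 kmol/h = 1ξ₁ + 1ξ₂.
Selectivity: 1ξ₁ / (2ξ₂) = 6.75 → ξ₁ = 13.5 ξ₂.
Substitute: (1·13.5 + 1) ξ₂ = 47.53 → ξ₂ = 3.278 kmol/h, ξ₁ = 44.25 kmol/h.
Outlet amounts (n = n₀ + Σ ν·ξ):
  P: 66.76 − 1(44.25) − 1(3.278) = 19.23
  V: 284.1 − 3(44.25) − 2(3.278) = 144.8
  R: 0 + 1(44.25) = 44.25
  Q: 0 + 2(3.278) = 6.556
Total out = 19.23 + 144.8 + 44.25 + 6.556 = 214.8 kmol/h.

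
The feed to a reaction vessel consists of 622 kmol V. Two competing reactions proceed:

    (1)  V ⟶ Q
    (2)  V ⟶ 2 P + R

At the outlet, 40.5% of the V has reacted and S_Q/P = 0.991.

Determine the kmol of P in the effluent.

Conversion of V: V consumed = 0.405 × 622 = 251.9 kmol = 1ξ₁ + 1ξ₂.
Selectivity: 1ξ₁ / (2ξ₂) = 0.991 → ξ₁ = 1.982 ξ₂.
Substitute: (1·1.982 + 1) ξ₂ = 251.9 → ξ₂ = 84.48 kmol, ξ₁ = 167.4 kmol.
Outlet amounts (n = n₀ + Σ ν·ξ):
  V: 622 − 1(167.4) − 1(84.48) = 370.1
  Q: 0 + 1(167.4) = 167.4
  P: 0 + 2(84.48) = 169
  R: 0 + 1(84.48) = 84.48

169 kmol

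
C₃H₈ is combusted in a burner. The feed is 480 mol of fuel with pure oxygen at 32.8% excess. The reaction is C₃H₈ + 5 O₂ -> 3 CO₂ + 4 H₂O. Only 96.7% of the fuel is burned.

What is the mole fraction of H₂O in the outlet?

Stoichiometric O₂ = 5 × 480 = 2400 mol; O₂ fed = 2400 × 1.328 = 3187 mol.
Fuel reacted = 0.967 × 480 → ξ = 464.2 mol.
Outlet (n = n₀ + ν ξ):
  C₃H₈: 480 − 1(464.2) = 15.84
  O₂: 3187 − 5(464.2) = 866.4
  CO₂: 0 + 3(464.2) = 1392
  H₂O: 0 + 4(464.2) = 1857
Total out = 4131 mol; y_H₂O = 1857 / 4131 = 0.4494.

0.449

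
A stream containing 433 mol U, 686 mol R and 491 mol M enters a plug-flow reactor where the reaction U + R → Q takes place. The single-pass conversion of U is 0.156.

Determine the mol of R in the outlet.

618 mol

U reacted = 0.156 × 433 = 67.55 mol; ν_U = −1, so ξ = 67.55/1 = 67.55 mol.
Outlet amounts (n = n₀ + ν ξ):
  U: 433 − 1(67.55) = 365.5
  R: 686 − 1(67.55) = 618.5
  Q: 0 + 1(67.55) = 67.55
  M: 491 (inert)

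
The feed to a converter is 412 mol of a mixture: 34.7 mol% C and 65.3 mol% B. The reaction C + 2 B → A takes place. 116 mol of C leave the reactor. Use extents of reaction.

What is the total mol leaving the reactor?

358 mol

For C: n = n₀ − 1ξ → 116 = 143 − 1ξ, giving ξ = 26.96 mol.
Outlet amounts (n = n₀ + ν ξ):
  C: 143 − 1(26.96) = 116
  B: 269 − 2(26.96) = 215.1
  A: 0 + 1(26.96) = 26.96
Total out = 116 + 215.1 + 26.96 = 358.1 mol.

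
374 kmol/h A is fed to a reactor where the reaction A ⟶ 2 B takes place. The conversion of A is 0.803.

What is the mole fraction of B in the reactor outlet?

A reacted = 0.803 × 374 = 300.3 kmol/h; ν_A = −1, so ξ = 300.3/1 = 300.3 kmol/h.
Outlet amounts (n = n₀ + ν ξ):
  A: 374 − 1(300.3) = 73.68
  B: 0 + 2(300.3) = 600.6
Total out = 674.3 kmol/h; y_B = 600.6 / 674.3 = 0.8907.

0.891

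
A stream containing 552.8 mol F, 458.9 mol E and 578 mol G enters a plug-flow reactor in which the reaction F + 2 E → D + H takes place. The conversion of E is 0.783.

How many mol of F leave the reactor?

373 mol

E reacted = 0.783 × 458.9 = 359.3 mol; ν_E = −2, so ξ = 359.3/2 = 179.7 mol.
Outlet amounts (n = n₀ + ν ξ):
  F: 552.8 − 1(179.7) = 373.1
  E: 458.9 − 2(179.7) = 99.58
  D: 0 + 1(179.7) = 179.7
  H: 0 + 1(179.7) = 179.7
  G: 578 (inert)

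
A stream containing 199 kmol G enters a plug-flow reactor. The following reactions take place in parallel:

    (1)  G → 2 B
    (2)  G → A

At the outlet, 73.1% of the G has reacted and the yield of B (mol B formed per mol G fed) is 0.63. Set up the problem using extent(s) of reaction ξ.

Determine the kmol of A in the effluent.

82.8 kmol

Yield of B: 2ξ₁ / 199 = 0.63 → ξ₁ = 62.69 kmol.
Conversion of G: 1ξ₁ + 1ξ₂ = 0.731 × 199 = 145.5 → ξ₂ = 82.78 kmol.
Outlet amounts (n = n₀ + Σ ν·ξ):
  G: 199 − 1(62.69) − 1(82.78) = 53.53
  B: 0 + 2(62.69) = 125.4
  A: 0 + 1(82.78) = 82.78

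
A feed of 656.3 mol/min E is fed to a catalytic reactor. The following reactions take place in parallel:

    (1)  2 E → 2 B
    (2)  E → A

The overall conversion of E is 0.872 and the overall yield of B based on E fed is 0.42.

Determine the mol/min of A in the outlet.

297 mol/min

Yield of B: 2ξ₁ / 656.3 = 0.42 → ξ₁ = 137.8 mol/min.
Conversion of E: 2ξ₁ + 1ξ₂ = 0.872 × 656.3 = 572.3 → ξ₂ = 296.6 mol/min.
Outlet amounts (n = n₀ + Σ ν·ξ):
  E: 656.3 − 2(137.8) − 1(296.6) = 84.01
  B: 0 + 2(137.8) = 275.6
  A: 0 + 1(296.6) = 296.6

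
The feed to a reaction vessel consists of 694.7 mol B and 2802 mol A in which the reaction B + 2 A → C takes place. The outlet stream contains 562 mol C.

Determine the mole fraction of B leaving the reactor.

0.0559

For C: n = n₀ + 1ξ → 562 = 0 + 1ξ, giving ξ = 562 mol.
Outlet amounts (n = n₀ + ν ξ):
  B: 694.7 − 1(562) = 132.7
  A: 2802 − 2(562) = 1678
  C: 0 + 1(562) = 562
Total out = 2373 mol; y_B = 132.7 / 2373 = 0.05593.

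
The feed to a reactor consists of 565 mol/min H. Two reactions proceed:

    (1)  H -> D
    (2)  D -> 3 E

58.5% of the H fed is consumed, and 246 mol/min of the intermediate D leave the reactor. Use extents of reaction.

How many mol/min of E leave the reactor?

Conversion of H: H consumed = 1ξ₁ = 0.585 × 565 → ξ₁ = 330.5 mol/min.
D balance: n_D = 0 + 1ξ₁ − 1ξ₂ = 246 → ξ₂ = (1·330.5 − 246)/1 = 84.52 mol/min.
Outlet amounts (n = n₀ + Σ ν·ξ):
  H: 565 − 1(330.5) = 234.5
  D: 0 + 1(330.5) − 1(84.52) = 246
  E: 0 + 3(84.52) = 253.6

254 mol/min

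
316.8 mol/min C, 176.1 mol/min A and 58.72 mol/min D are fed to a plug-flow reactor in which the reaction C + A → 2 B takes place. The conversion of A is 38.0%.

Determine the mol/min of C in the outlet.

250 mol/min

A reacted = 0.38 × 176.1 = 66.92 mol/min; ν_A = −1, so ξ = 66.92/1 = 66.92 mol/min.
Outlet amounts (n = n₀ + ν ξ):
  C: 316.8 − 1(66.92) = 249.9
  A: 176.1 − 1(66.92) = 109.2
  B: 0 + 2(66.92) = 133.8
  D: 58.72 (inert)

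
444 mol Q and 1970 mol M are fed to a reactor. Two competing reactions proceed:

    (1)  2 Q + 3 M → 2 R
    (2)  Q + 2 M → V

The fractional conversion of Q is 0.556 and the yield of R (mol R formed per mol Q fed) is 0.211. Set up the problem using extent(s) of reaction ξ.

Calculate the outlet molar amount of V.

153 mol

Yield of R: 2ξ₁ / 444 = 0.211 → ξ₁ = 46.84 mol.
Conversion of Q: 2ξ₁ + 1ξ₂ = 0.556 × 444 = 246.9 → ξ₂ = 153.2 mol.
Outlet amounts (n = n₀ + Σ ν·ξ):
  Q: 444 − 2(46.84) − 1(153.2) = 197.1
  M: 1970 − 3(46.84) − 2(153.2) = 1523
  R: 0 + 2(46.84) = 93.68
  V: 0 + 1(153.2) = 153.2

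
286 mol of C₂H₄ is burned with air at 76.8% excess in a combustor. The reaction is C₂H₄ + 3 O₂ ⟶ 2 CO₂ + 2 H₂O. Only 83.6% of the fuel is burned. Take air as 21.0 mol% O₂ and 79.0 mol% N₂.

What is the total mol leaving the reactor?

7510 mol

Stoichiometric O₂ = 3 × 286 = 858 mol; O₂ fed = 858 × 1.768 = 1517 mol.
N₂ fed = 1517 × 79/21 = 5707 mol.
Fuel reacted = 0.836 × 286 → ξ = 239.1 mol.
Outlet (n = n₀ + ν ξ):
  C₂H₄: 286 − 1(239.1) = 46.9
  O₂: 1517 − 3(239.1) = 799.7
  N₂: 5707 (inert)
  CO₂: 0 + 2(239.1) = 478.2
  H₂O: 0 + 2(239.1) = 478.2
Total out = 46.9 + 799.7 + 5707 + 478.2 + 478.2 = 7510 mol.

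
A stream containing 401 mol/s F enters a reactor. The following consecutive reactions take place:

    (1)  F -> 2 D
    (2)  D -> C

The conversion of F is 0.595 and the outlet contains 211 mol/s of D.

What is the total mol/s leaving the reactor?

Conversion of F: F consumed = 1ξ₁ = 0.595 × 401 → ξ₁ = 238.6 mol/s.
D balance: n_D = 0 + 2ξ₁ − 1ξ₂ = 211 → ξ₂ = (2·238.6 − 211)/1 = 266.2 mol/s.
Outlet amounts (n = n₀ + Σ ν·ξ):
  F: 401 − 1(238.6) = 162.4
  D: 0 + 2(238.6) − 1(266.2) = 211
  C: 0 + 1(266.2) = 266.2
Total out = 162.4 + 211 + 266.2 = 639.6 mol/s.

640 mol/s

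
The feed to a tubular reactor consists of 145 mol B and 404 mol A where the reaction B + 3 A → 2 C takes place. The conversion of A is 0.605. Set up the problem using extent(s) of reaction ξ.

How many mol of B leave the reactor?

A reacted = 0.605 × 404 = 244.4 mol; ν_A = −3, so ξ = 244.4/3 = 81.47 mol.
Outlet amounts (n = n₀ + ν ξ):
  B: 145 − 1(81.47) = 63.53
  A: 404 − 3(81.47) = 159.6
  C: 0 + 2(81.47) = 162.9

63.5 mol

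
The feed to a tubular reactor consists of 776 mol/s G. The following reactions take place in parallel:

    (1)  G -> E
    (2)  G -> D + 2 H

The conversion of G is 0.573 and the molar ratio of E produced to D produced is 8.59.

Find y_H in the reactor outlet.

0.107

Conversion of G: G consumed = 0.573 × 776 = 444.6 mol/s = 1ξ₁ + 1ξ₂.
Selectivity: 1ξ₁ / (1ξ₂) = 8.59 → ξ₁ = 8.59 ξ₂.
Substitute: (1·8.59 + 1) ξ₂ = 444.6 → ξ₂ = 46.37 mol/s, ξ₁ = 398.3 mol/s.
Outlet amounts (n = n₀ + Σ ν·ξ):
  G: 776 − 1(398.3) − 1(46.37) = 331.4
  E: 0 + 1(398.3) = 398.3
  D: 0 + 1(46.37) = 46.37
  H: 0 + 2(46.37) = 92.73
Total out = 868.7 mol/s; y_H = 92.73 / 868.7 = 0.1067.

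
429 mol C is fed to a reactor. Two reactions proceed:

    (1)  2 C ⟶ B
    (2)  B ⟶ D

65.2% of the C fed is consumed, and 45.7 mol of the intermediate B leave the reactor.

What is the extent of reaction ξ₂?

ξ₂ = 94.2 mol

Conversion of C: C consumed = 2ξ₁ = 0.652 × 429 → ξ₁ = 139.9 mol.
B balance: n_B = 0 + 1ξ₁ − 1ξ₂ = 45.7 → ξ₂ = (1·139.9 − 45.7)/1 = 94.15 mol.
Outlet amounts (n = n₀ + Σ ν·ξ):
  C: 429 − 2(139.9) = 149.3
  B: 0 + 1(139.9) − 1(94.15) = 45.7
  D: 0 + 1(94.15) = 94.15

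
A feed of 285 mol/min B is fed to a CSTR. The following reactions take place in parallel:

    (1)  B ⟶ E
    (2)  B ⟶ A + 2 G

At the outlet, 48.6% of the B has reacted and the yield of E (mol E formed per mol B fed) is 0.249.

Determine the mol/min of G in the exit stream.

Yield of E: 1ξ₁ / 285 = 0.249 → ξ₁ = 70.97 mol/min.
Conversion of B: 1ξ₁ + 1ξ₂ = 0.486 × 285 = 138.5 → ξ₂ = 67.54 mol/min.
Outlet amounts (n = n₀ + Σ ν·ξ):
  B: 285 − 1(70.97) − 1(67.54) = 146.5
  E: 0 + 1(70.97) = 70.97
  A: 0 + 1(67.54) = 67.54
  G: 0 + 2(67.54) = 135.1

135 mol/min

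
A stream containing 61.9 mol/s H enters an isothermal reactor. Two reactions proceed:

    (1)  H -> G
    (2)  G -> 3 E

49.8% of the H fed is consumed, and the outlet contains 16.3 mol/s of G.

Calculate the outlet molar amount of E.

43.6 mol/s

Conversion of H: H consumed = 1ξ₁ = 0.498 × 61.9 → ξ₁ = 30.83 mol/s.
G balance: n_G = 0 + 1ξ₁ − 1ξ₂ = 16.3 → ξ₂ = (1·30.83 − 16.3)/1 = 14.53 mol/s.
Outlet amounts (n = n₀ + Σ ν·ξ):
  H: 61.9 − 1(30.83) = 31.07
  G: 0 + 1(30.83) − 1(14.53) = 16.3
  E: 0 + 3(14.53) = 43.58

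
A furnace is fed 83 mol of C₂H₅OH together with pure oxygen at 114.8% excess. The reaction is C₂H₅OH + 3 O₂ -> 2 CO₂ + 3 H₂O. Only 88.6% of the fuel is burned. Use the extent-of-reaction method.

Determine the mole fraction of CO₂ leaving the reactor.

0.213

Stoichiometric O₂ = 3 × 83 = 249 mol; O₂ fed = 249 × 2.148 = 534.9 mol.
Fuel reacted = 0.886 × 83 → ξ = 73.54 mol.
Outlet (n = n₀ + ν ξ):
  C₂H₅OH: 83 − 1(73.54) = 9.462
  O₂: 534.9 − 3(73.54) = 314.2
  CO₂: 0 + 2(73.54) = 147.1
  H₂O: 0 + 3(73.54) = 220.6
Total out = 691.4 mol; y_CO₂ = 147.1 / 691.4 = 0.2127.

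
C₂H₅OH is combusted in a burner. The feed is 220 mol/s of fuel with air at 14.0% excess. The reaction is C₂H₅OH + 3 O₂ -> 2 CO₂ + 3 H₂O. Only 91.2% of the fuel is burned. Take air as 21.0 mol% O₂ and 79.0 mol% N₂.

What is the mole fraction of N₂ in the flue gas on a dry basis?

Stoichiometric O₂ = 3 × 220 = 660 mol/s; O₂ fed = 660 × 1.140 = 752.4 mol/s.
N₂ fed = 752.4 × 79/21 = 2830 mol/s.
Fuel reacted = 0.912 × 220 → ξ = 200.6 mol/s.
Outlet (n = n₀ + ν ξ):
  C₂H₅OH: 220 − 1(200.6) = 19.36
  O₂: 752.4 − 3(200.6) = 150.5
  N₂: 2830 (inert)
  CO₂: 0 + 2(200.6) = 401.3
  H₂O: 0 + 3(200.6) = 601.9
Dry total = 3402 mol/s; y_N₂ (dry) = 2830 / 3402 = 0.8321.

0.832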